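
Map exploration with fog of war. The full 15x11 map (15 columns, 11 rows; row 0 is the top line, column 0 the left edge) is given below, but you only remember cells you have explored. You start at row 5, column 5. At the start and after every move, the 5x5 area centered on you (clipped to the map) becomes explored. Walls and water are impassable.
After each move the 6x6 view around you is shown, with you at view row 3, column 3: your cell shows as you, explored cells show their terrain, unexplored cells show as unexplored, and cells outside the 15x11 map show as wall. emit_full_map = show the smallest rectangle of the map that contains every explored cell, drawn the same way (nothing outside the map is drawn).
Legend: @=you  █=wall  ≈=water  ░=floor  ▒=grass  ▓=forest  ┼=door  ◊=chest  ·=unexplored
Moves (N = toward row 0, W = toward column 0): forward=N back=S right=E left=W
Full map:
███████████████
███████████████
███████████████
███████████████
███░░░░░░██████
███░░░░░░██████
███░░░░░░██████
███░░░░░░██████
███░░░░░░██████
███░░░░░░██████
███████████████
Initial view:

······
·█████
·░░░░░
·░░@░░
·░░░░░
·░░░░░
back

·█████
·░░░░░
·░░░░░
·░░@░░
·░░░░░
·░░░░░

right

█████·
░░░░░░
░░░░░░
░░░@░░
░░░░░░
░░░░░░

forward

······
██████
░░░░░░
░░░@░░
░░░░░░
░░░░░░

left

······
·█████
·░░░░░
·░░@░░
·░░░░░
·░░░░░

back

·█████
·░░░░░
·░░░░░
·░░@░░
·░░░░░
·░░░░░

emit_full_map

██████
░░░░░░
░░░░░░
░░@░░░
░░░░░░
░░░░░░

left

··████
·█░░░░
·█░░░░
·█░@░░
·█░░░░
·█░░░░

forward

······
·█████
·█░░░░
·█░@░░
·█░░░░
·█░░░░

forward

······
·█████
·█████
·█░@░░
·█░░░░
·█░░░░

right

······
██████
██████
█░░@░░
█░░░░░
█░░░░░

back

██████
██████
█░░░░░
█░░@░░
█░░░░░
█░░░░░

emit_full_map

██████·
███████
█░░░░░░
█░░@░░░
█░░░░░░
█░░░░░░
█░░░░░░

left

·█████
·█████
·█░░░░
·█░@░░
·█░░░░
·█░░░░

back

·█████
·█░░░░
·█░░░░
·█░@░░
·█░░░░
·█░░░░

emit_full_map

██████·
███████
█░░░░░░
█░░░░░░
█░@░░░░
█░░░░░░
█░░░░░░


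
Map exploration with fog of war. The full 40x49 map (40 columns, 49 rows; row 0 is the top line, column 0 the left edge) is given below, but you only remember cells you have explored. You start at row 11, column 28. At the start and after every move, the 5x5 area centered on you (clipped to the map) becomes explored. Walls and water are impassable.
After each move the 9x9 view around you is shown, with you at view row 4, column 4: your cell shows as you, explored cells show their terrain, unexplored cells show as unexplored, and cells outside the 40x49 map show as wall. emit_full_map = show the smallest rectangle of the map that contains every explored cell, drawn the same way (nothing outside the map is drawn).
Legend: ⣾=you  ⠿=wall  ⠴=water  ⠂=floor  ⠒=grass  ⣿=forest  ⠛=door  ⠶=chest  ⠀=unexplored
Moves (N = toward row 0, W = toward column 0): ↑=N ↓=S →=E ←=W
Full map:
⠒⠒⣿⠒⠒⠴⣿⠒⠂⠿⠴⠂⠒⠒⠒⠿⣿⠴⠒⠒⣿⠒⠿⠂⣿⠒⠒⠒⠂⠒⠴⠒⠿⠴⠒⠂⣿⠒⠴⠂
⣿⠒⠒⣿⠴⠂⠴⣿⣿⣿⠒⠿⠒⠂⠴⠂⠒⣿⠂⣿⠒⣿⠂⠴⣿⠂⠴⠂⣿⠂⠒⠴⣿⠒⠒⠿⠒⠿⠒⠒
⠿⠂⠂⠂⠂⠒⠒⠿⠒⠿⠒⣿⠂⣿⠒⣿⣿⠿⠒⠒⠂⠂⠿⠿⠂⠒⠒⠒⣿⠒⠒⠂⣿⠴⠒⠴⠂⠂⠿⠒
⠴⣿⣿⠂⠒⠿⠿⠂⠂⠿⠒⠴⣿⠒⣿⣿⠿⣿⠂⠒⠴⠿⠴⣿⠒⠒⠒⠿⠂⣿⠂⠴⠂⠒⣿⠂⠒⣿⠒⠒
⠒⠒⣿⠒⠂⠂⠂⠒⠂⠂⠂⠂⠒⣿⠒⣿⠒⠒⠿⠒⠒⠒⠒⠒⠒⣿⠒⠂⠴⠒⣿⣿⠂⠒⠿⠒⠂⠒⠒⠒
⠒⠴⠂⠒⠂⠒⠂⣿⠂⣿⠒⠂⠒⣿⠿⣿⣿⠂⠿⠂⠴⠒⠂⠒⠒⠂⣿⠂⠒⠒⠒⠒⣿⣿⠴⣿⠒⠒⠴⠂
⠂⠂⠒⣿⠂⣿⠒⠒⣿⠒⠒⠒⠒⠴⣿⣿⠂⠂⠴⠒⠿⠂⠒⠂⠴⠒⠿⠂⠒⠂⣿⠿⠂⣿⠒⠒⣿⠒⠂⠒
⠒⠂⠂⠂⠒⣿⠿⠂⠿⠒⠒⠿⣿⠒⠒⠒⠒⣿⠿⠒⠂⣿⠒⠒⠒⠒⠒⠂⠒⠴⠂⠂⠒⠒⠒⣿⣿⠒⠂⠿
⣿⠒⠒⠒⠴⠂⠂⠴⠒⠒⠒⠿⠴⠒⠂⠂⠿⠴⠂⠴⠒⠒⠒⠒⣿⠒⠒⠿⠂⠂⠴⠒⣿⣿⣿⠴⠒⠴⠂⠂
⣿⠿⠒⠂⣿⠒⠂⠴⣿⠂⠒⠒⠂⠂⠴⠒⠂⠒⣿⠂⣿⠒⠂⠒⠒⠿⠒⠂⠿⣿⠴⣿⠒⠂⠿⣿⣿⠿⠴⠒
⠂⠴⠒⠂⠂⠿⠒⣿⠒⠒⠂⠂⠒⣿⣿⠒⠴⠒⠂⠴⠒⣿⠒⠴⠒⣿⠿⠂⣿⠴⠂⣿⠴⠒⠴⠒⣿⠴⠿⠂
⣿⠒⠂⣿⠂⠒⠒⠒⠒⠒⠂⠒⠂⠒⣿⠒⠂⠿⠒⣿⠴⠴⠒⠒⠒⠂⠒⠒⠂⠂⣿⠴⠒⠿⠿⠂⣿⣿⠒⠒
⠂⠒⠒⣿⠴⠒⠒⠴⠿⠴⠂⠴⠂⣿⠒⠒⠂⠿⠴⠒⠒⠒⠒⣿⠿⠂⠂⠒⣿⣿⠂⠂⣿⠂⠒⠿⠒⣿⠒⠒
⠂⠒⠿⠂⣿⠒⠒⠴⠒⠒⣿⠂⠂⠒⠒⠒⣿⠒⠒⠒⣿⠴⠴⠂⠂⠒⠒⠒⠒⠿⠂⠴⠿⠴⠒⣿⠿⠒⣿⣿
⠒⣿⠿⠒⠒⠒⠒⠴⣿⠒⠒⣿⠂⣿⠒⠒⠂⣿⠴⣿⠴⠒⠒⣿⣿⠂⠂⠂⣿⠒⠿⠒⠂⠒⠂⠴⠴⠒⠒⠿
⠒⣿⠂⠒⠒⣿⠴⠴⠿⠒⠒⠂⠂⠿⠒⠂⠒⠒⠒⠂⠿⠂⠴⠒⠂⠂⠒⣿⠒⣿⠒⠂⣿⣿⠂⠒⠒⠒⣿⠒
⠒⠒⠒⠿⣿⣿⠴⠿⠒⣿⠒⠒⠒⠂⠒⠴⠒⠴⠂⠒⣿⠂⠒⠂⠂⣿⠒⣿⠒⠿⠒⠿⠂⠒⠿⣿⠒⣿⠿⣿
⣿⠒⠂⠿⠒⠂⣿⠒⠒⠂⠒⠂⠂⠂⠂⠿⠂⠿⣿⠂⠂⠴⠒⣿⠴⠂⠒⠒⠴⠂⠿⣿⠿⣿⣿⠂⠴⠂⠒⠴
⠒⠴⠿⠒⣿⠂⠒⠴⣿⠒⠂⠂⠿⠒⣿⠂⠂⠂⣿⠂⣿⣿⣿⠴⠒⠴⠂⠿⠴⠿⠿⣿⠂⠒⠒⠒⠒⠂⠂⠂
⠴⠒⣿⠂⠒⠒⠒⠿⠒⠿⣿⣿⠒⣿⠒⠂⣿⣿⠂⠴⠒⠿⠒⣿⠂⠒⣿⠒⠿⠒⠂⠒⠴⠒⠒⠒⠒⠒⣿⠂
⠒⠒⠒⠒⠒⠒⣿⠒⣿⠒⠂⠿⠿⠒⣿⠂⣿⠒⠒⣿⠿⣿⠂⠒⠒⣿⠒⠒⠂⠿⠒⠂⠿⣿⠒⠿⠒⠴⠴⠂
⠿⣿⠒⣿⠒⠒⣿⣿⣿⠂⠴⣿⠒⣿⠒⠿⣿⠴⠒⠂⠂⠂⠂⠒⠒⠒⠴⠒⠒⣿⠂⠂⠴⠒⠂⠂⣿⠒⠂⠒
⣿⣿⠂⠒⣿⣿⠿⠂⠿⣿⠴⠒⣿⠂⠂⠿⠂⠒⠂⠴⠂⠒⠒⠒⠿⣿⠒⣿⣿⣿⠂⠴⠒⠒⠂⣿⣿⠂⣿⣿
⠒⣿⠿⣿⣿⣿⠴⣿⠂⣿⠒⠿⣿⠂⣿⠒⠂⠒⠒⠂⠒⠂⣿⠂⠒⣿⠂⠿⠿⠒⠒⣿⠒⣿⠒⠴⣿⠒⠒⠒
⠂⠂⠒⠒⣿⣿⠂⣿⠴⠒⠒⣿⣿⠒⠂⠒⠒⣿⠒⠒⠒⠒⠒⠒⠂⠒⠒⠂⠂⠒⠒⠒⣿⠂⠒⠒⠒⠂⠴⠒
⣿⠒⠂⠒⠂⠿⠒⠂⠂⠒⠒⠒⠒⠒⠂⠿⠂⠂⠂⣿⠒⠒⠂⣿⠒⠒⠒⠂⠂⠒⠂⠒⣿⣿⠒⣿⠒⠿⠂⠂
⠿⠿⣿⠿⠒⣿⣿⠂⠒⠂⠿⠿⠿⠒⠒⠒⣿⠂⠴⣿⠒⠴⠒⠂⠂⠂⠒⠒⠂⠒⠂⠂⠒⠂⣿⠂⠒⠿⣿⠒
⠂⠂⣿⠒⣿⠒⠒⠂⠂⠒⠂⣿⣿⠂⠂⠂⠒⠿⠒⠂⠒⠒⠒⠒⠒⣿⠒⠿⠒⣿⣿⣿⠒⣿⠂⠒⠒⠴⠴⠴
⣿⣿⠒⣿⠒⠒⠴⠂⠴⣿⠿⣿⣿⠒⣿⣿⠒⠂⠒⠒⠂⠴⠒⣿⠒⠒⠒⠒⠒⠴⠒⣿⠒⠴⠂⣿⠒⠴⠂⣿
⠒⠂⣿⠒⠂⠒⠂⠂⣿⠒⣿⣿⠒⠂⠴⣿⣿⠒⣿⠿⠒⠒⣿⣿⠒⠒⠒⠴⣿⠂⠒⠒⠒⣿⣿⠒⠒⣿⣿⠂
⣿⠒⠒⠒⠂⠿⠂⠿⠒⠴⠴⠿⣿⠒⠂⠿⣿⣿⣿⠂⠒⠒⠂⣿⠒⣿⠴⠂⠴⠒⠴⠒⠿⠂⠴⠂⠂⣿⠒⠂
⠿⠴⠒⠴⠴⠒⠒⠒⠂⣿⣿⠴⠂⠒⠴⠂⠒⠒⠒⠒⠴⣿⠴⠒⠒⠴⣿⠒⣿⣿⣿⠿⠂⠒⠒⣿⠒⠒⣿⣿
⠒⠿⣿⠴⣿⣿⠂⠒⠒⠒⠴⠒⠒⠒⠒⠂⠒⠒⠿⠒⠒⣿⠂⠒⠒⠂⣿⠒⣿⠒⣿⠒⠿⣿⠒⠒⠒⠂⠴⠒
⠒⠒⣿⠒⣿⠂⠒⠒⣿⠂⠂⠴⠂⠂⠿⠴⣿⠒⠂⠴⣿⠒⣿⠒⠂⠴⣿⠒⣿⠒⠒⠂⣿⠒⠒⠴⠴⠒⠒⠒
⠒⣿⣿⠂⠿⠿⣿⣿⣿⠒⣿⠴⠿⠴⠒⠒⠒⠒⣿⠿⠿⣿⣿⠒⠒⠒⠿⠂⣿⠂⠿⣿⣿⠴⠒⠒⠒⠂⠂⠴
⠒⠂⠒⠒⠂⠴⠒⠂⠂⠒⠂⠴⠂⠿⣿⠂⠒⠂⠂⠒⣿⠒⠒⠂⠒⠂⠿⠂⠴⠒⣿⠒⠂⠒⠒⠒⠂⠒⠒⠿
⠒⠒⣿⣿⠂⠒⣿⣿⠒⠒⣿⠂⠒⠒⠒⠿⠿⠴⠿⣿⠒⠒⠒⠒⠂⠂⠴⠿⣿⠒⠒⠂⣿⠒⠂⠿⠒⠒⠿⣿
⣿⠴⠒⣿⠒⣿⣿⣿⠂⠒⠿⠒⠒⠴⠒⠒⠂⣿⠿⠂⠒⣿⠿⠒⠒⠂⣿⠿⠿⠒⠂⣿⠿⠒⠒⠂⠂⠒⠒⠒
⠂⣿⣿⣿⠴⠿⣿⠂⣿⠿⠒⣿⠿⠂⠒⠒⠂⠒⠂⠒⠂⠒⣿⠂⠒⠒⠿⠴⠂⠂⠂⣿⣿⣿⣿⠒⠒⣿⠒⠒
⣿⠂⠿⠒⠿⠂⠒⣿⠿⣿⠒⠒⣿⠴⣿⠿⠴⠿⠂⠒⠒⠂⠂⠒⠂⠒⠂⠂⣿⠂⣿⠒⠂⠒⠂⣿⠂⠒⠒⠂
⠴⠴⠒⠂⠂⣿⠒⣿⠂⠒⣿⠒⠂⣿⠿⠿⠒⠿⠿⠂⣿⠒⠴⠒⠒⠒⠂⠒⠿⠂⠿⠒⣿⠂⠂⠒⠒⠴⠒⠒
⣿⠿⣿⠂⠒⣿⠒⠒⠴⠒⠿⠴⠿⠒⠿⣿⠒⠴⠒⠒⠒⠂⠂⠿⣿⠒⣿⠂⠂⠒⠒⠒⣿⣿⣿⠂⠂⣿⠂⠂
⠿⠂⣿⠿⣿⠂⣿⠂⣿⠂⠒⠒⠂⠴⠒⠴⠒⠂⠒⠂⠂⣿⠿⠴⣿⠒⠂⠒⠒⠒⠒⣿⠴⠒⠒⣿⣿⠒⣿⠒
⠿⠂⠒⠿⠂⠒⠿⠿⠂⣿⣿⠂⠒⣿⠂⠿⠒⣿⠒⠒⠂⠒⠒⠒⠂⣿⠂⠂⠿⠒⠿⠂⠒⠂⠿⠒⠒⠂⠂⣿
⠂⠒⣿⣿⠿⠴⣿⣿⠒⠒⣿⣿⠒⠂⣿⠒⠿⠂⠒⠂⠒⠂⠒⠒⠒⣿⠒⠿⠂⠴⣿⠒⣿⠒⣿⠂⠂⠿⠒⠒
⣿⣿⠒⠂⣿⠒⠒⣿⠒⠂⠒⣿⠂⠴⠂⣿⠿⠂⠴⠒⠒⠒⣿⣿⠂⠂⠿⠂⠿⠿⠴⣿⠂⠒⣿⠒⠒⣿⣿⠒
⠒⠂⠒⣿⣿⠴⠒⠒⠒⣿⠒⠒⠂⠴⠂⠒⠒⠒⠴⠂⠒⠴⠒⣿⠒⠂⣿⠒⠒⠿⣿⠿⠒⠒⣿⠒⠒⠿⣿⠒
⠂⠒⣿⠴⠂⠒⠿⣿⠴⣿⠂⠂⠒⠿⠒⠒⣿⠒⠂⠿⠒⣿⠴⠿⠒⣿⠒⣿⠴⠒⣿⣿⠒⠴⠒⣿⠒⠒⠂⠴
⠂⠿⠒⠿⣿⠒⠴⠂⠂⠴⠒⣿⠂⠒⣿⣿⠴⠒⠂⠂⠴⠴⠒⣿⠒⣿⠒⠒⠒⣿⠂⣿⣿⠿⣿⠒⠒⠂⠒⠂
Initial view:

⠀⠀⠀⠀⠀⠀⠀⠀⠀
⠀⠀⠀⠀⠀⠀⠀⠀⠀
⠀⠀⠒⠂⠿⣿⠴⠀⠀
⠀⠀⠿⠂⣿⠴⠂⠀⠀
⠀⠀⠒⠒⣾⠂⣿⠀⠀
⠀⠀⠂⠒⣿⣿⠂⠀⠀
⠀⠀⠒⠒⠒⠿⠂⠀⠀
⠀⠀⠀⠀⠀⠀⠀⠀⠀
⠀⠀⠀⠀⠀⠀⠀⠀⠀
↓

⠀⠀⠀⠀⠀⠀⠀⠀⠀
⠀⠀⠒⠂⠿⣿⠴⠀⠀
⠀⠀⠿⠂⣿⠴⠂⠀⠀
⠀⠀⠒⠒⠂⠂⣿⠀⠀
⠀⠀⠂⠒⣾⣿⠂⠀⠀
⠀⠀⠒⠒⠒⠿⠂⠀⠀
⠀⠀⠂⠂⣿⠒⠿⠀⠀
⠀⠀⠀⠀⠀⠀⠀⠀⠀
⠀⠀⠀⠀⠀⠀⠀⠀⠀

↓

⠀⠀⠒⠂⠿⣿⠴⠀⠀
⠀⠀⠿⠂⣿⠴⠂⠀⠀
⠀⠀⠒⠒⠂⠂⣿⠀⠀
⠀⠀⠂⠒⣿⣿⠂⠀⠀
⠀⠀⠒⠒⣾⠿⠂⠀⠀
⠀⠀⠂⠂⣿⠒⠿⠀⠀
⠀⠀⠒⣿⠒⣿⠒⠀⠀
⠀⠀⠀⠀⠀⠀⠀⠀⠀
⠀⠀⠀⠀⠀⠀⠀⠀⠀

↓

⠀⠀⠿⠂⣿⠴⠂⠀⠀
⠀⠀⠒⠒⠂⠂⣿⠀⠀
⠀⠀⠂⠒⣿⣿⠂⠀⠀
⠀⠀⠒⠒⠒⠿⠂⠀⠀
⠀⠀⠂⠂⣾⠒⠿⠀⠀
⠀⠀⠒⣿⠒⣿⠒⠀⠀
⠀⠀⠒⣿⠒⠿⠒⠀⠀
⠀⠀⠀⠀⠀⠀⠀⠀⠀
⠀⠀⠀⠀⠀⠀⠀⠀⠀

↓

⠀⠀⠒⠒⠂⠂⣿⠀⠀
⠀⠀⠂⠒⣿⣿⠂⠀⠀
⠀⠀⠒⠒⠒⠿⠂⠀⠀
⠀⠀⠂⠂⣿⠒⠿⠀⠀
⠀⠀⠒⣿⣾⣿⠒⠀⠀
⠀⠀⠒⣿⠒⠿⠒⠀⠀
⠀⠀⠒⠒⠴⠂⠿⠀⠀
⠀⠀⠀⠀⠀⠀⠀⠀⠀
⠀⠀⠀⠀⠀⠀⠀⠀⠀

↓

⠀⠀⠂⠒⣿⣿⠂⠀⠀
⠀⠀⠒⠒⠒⠿⠂⠀⠀
⠀⠀⠂⠂⣿⠒⠿⠀⠀
⠀⠀⠒⣿⠒⣿⠒⠀⠀
⠀⠀⠒⣿⣾⠿⠒⠀⠀
⠀⠀⠒⠒⠴⠂⠿⠀⠀
⠀⠀⠂⠿⠴⠿⠿⠀⠀
⠀⠀⠀⠀⠀⠀⠀⠀⠀
⠀⠀⠀⠀⠀⠀⠀⠀⠀

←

⠀⠀⠀⠂⠒⣿⣿⠂⠀
⠀⠀⠀⠒⠒⠒⠿⠂⠀
⠀⠀⠂⠂⠂⣿⠒⠿⠀
⠀⠀⠂⠒⣿⠒⣿⠒⠀
⠀⠀⣿⠒⣾⠒⠿⠒⠀
⠀⠀⠂⠒⠒⠴⠂⠿⠀
⠀⠀⠴⠂⠿⠴⠿⠿⠀
⠀⠀⠀⠀⠀⠀⠀⠀⠀
⠀⠀⠀⠀⠀⠀⠀⠀⠀

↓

⠀⠀⠀⠒⠒⠒⠿⠂⠀
⠀⠀⠂⠂⠂⣿⠒⠿⠀
⠀⠀⠂⠒⣿⠒⣿⠒⠀
⠀⠀⣿⠒⣿⠒⠿⠒⠀
⠀⠀⠂⠒⣾⠴⠂⠿⠀
⠀⠀⠴⠂⠿⠴⠿⠿⠀
⠀⠀⠒⣿⠒⠿⠒⠀⠀
⠀⠀⠀⠀⠀⠀⠀⠀⠀
⠀⠀⠀⠀⠀⠀⠀⠀⠀

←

⠀⠀⠀⠀⠒⠒⠒⠿⠂
⠀⠀⠀⠂⠂⠂⣿⠒⠿
⠀⠀⠂⠂⠒⣿⠒⣿⠒
⠀⠀⠂⣿⠒⣿⠒⠿⠒
⠀⠀⠴⠂⣾⠒⠴⠂⠿
⠀⠀⠒⠴⠂⠿⠴⠿⠿
⠀⠀⠂⠒⣿⠒⠿⠒⠀
⠀⠀⠀⠀⠀⠀⠀⠀⠀
⠀⠀⠀⠀⠀⠀⠀⠀⠀

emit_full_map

⠀⠀⠒⠂⠿⣿⠴
⠀⠀⠿⠂⣿⠴⠂
⠀⠀⠒⠒⠂⠂⣿
⠀⠀⠂⠒⣿⣿⠂
⠀⠀⠒⠒⠒⠿⠂
⠀⠂⠂⠂⣿⠒⠿
⠂⠂⠒⣿⠒⣿⠒
⠂⣿⠒⣿⠒⠿⠒
⠴⠂⣾⠒⠴⠂⠿
⠒⠴⠂⠿⠴⠿⠿
⠂⠒⣿⠒⠿⠒⠀

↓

⠀⠀⠀⠂⠂⠂⣿⠒⠿
⠀⠀⠂⠂⠒⣿⠒⣿⠒
⠀⠀⠂⣿⠒⣿⠒⠿⠒
⠀⠀⠴⠂⠒⠒⠴⠂⠿
⠀⠀⠒⠴⣾⠿⠴⠿⠿
⠀⠀⠂⠒⣿⠒⠿⠒⠀
⠀⠀⠒⣿⠒⠒⠂⠀⠀
⠀⠀⠀⠀⠀⠀⠀⠀⠀
⠀⠀⠀⠀⠀⠀⠀⠀⠀

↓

⠀⠀⠂⠂⠒⣿⠒⣿⠒
⠀⠀⠂⣿⠒⣿⠒⠿⠒
⠀⠀⠴⠂⠒⠒⠴⠂⠿
⠀⠀⠒⠴⠂⠿⠴⠿⠿
⠀⠀⠂⠒⣾⠒⠿⠒⠀
⠀⠀⠒⣿⠒⠒⠂⠀⠀
⠀⠀⠒⠒⠴⠒⠒⠀⠀
⠀⠀⠀⠀⠀⠀⠀⠀⠀
⠀⠀⠀⠀⠀⠀⠀⠀⠀

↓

⠀⠀⠂⣿⠒⣿⠒⠿⠒
⠀⠀⠴⠂⠒⠒⠴⠂⠿
⠀⠀⠒⠴⠂⠿⠴⠿⠿
⠀⠀⠂⠒⣿⠒⠿⠒⠀
⠀⠀⠒⣿⣾⠒⠂⠀⠀
⠀⠀⠒⠒⠴⠒⠒⠀⠀
⠀⠀⠿⣿⠒⣿⣿⠀⠀
⠀⠀⠀⠀⠀⠀⠀⠀⠀
⠀⠀⠀⠀⠀⠀⠀⠀⠀

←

⠀⠀⠀⠂⣿⠒⣿⠒⠿
⠀⠀⠀⠴⠂⠒⠒⠴⠂
⠀⠀⠴⠒⠴⠂⠿⠴⠿
⠀⠀⣿⠂⠒⣿⠒⠿⠒
⠀⠀⠒⠒⣾⠒⠒⠂⠀
⠀⠀⠒⠒⠒⠴⠒⠒⠀
⠀⠀⠒⠿⣿⠒⣿⣿⠀
⠀⠀⠀⠀⠀⠀⠀⠀⠀
⠀⠀⠀⠀⠀⠀⠀⠀⠀

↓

⠀⠀⠀⠴⠂⠒⠒⠴⠂
⠀⠀⠴⠒⠴⠂⠿⠴⠿
⠀⠀⣿⠂⠒⣿⠒⠿⠒
⠀⠀⠒⠒⣿⠒⠒⠂⠀
⠀⠀⠒⠒⣾⠴⠒⠒⠀
⠀⠀⠒⠿⣿⠒⣿⣿⠀
⠀⠀⠂⠒⣿⠂⠿⠀⠀
⠀⠀⠀⠀⠀⠀⠀⠀⠀
⠀⠀⠀⠀⠀⠀⠀⠀⠀

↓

⠀⠀⠴⠒⠴⠂⠿⠴⠿
⠀⠀⣿⠂⠒⣿⠒⠿⠒
⠀⠀⠒⠒⣿⠒⠒⠂⠀
⠀⠀⠒⠒⠒⠴⠒⠒⠀
⠀⠀⠒⠿⣾⠒⣿⣿⠀
⠀⠀⠂⠒⣿⠂⠿⠀⠀
⠀⠀⠒⠂⠒⠒⠂⠀⠀
⠀⠀⠀⠀⠀⠀⠀⠀⠀
⠀⠀⠀⠀⠀⠀⠀⠀⠀

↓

⠀⠀⣿⠂⠒⣿⠒⠿⠒
⠀⠀⠒⠒⣿⠒⠒⠂⠀
⠀⠀⠒⠒⠒⠴⠒⠒⠀
⠀⠀⠒⠿⣿⠒⣿⣿⠀
⠀⠀⠂⠒⣾⠂⠿⠀⠀
⠀⠀⠒⠂⠒⠒⠂⠀⠀
⠀⠀⣿⠒⠒⠒⠂⠀⠀
⠀⠀⠀⠀⠀⠀⠀⠀⠀
⠀⠀⠀⠀⠀⠀⠀⠀⠀

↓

⠀⠀⠒⠒⣿⠒⠒⠂⠀
⠀⠀⠒⠒⠒⠴⠒⠒⠀
⠀⠀⠒⠿⣿⠒⣿⣿⠀
⠀⠀⠂⠒⣿⠂⠿⠀⠀
⠀⠀⠒⠂⣾⠒⠂⠀⠀
⠀⠀⣿⠒⠒⠒⠂⠀⠀
⠀⠀⠂⠂⠂⠒⠒⠀⠀
⠀⠀⠀⠀⠀⠀⠀⠀⠀
⠀⠀⠀⠀⠀⠀⠀⠀⠀

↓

⠀⠀⠒⠒⠒⠴⠒⠒⠀
⠀⠀⠒⠿⣿⠒⣿⣿⠀
⠀⠀⠂⠒⣿⠂⠿⠀⠀
⠀⠀⠒⠂⠒⠒⠂⠀⠀
⠀⠀⣿⠒⣾⠒⠂⠀⠀
⠀⠀⠂⠂⠂⠒⠒⠀⠀
⠀⠀⠒⠒⣿⠒⠿⠀⠀
⠀⠀⠀⠀⠀⠀⠀⠀⠀
⠀⠀⠀⠀⠀⠀⠀⠀⠀

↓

⠀⠀⠒⠿⣿⠒⣿⣿⠀
⠀⠀⠂⠒⣿⠂⠿⠀⠀
⠀⠀⠒⠂⠒⠒⠂⠀⠀
⠀⠀⣿⠒⠒⠒⠂⠀⠀
⠀⠀⠂⠂⣾⠒⠒⠀⠀
⠀⠀⠒⠒⣿⠒⠿⠀⠀
⠀⠀⣿⠒⠒⠒⠒⠀⠀
⠀⠀⠀⠀⠀⠀⠀⠀⠀
⠀⠀⠀⠀⠀⠀⠀⠀⠀

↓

⠀⠀⠂⠒⣿⠂⠿⠀⠀
⠀⠀⠒⠂⠒⠒⠂⠀⠀
⠀⠀⣿⠒⠒⠒⠂⠀⠀
⠀⠀⠂⠂⠂⠒⠒⠀⠀
⠀⠀⠒⠒⣾⠒⠿⠀⠀
⠀⠀⣿⠒⠒⠒⠒⠀⠀
⠀⠀⣿⠒⠒⠒⠴⠀⠀
⠀⠀⠀⠀⠀⠀⠀⠀⠀
⠀⠀⠀⠀⠀⠀⠀⠀⠀

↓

⠀⠀⠒⠂⠒⠒⠂⠀⠀
⠀⠀⣿⠒⠒⠒⠂⠀⠀
⠀⠀⠂⠂⠂⠒⠒⠀⠀
⠀⠀⠒⠒⣿⠒⠿⠀⠀
⠀⠀⣿⠒⣾⠒⠒⠀⠀
⠀⠀⣿⠒⠒⠒⠴⠀⠀
⠀⠀⣿⠒⣿⠴⠂⠀⠀
⠀⠀⠀⠀⠀⠀⠀⠀⠀
⠀⠀⠀⠀⠀⠀⠀⠀⠀

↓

⠀⠀⣿⠒⠒⠒⠂⠀⠀
⠀⠀⠂⠂⠂⠒⠒⠀⠀
⠀⠀⠒⠒⣿⠒⠿⠀⠀
⠀⠀⣿⠒⠒⠒⠒⠀⠀
⠀⠀⣿⠒⣾⠒⠴⠀⠀
⠀⠀⣿⠒⣿⠴⠂⠀⠀
⠀⠀⠒⠒⠴⣿⠒⠀⠀
⠀⠀⠀⠀⠀⠀⠀⠀⠀
⠀⠀⠀⠀⠀⠀⠀⠀⠀

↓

⠀⠀⠂⠂⠂⠒⠒⠀⠀
⠀⠀⠒⠒⣿⠒⠿⠀⠀
⠀⠀⣿⠒⠒⠒⠒⠀⠀
⠀⠀⣿⠒⠒⠒⠴⠀⠀
⠀⠀⣿⠒⣾⠴⠂⠀⠀
⠀⠀⠒⠒⠴⣿⠒⠀⠀
⠀⠀⠒⠒⠂⣿⠒⠀⠀
⠀⠀⠀⠀⠀⠀⠀⠀⠀
⠀⠀⠀⠀⠀⠀⠀⠀⠀

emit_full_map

⠀⠀⠀⠒⠂⠿⣿⠴
⠀⠀⠀⠿⠂⣿⠴⠂
⠀⠀⠀⠒⠒⠂⠂⣿
⠀⠀⠀⠂⠒⣿⣿⠂
⠀⠀⠀⠒⠒⠒⠿⠂
⠀⠀⠂⠂⠂⣿⠒⠿
⠀⠂⠂⠒⣿⠒⣿⠒
⠀⠂⣿⠒⣿⠒⠿⠒
⠀⠴⠂⠒⠒⠴⠂⠿
⠴⠒⠴⠂⠿⠴⠿⠿
⣿⠂⠒⣿⠒⠿⠒⠀
⠒⠒⣿⠒⠒⠂⠀⠀
⠒⠒⠒⠴⠒⠒⠀⠀
⠒⠿⣿⠒⣿⣿⠀⠀
⠂⠒⣿⠂⠿⠀⠀⠀
⠒⠂⠒⠒⠂⠀⠀⠀
⣿⠒⠒⠒⠂⠀⠀⠀
⠂⠂⠂⠒⠒⠀⠀⠀
⠒⠒⣿⠒⠿⠀⠀⠀
⣿⠒⠒⠒⠒⠀⠀⠀
⣿⠒⠒⠒⠴⠀⠀⠀
⣿⠒⣾⠴⠂⠀⠀⠀
⠒⠒⠴⣿⠒⠀⠀⠀
⠒⠒⠂⣿⠒⠀⠀⠀

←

⠀⠀⠀⠂⠂⠂⠒⠒⠀
⠀⠀⠀⠒⠒⣿⠒⠿⠀
⠀⠀⠒⣿⠒⠒⠒⠒⠀
⠀⠀⣿⣿⠒⠒⠒⠴⠀
⠀⠀⠂⣿⣾⣿⠴⠂⠀
⠀⠀⠴⠒⠒⠴⣿⠒⠀
⠀⠀⠂⠒⠒⠂⣿⠒⠀
⠀⠀⠀⠀⠀⠀⠀⠀⠀
⠀⠀⠀⠀⠀⠀⠀⠀⠀

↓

⠀⠀⠀⠒⠒⣿⠒⠿⠀
⠀⠀⠒⣿⠒⠒⠒⠒⠀
⠀⠀⣿⣿⠒⠒⠒⠴⠀
⠀⠀⠂⣿⠒⣿⠴⠂⠀
⠀⠀⠴⠒⣾⠴⣿⠒⠀
⠀⠀⠂⠒⠒⠂⣿⠒⠀
⠀⠀⣿⠒⠂⠴⣿⠀⠀
⠀⠀⠀⠀⠀⠀⠀⠀⠀
⠀⠀⠀⠀⠀⠀⠀⠀⠀

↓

⠀⠀⠒⣿⠒⠒⠒⠒⠀
⠀⠀⣿⣿⠒⠒⠒⠴⠀
⠀⠀⠂⣿⠒⣿⠴⠂⠀
⠀⠀⠴⠒⠒⠴⣿⠒⠀
⠀⠀⠂⠒⣾⠂⣿⠒⠀
⠀⠀⣿⠒⠂⠴⣿⠀⠀
⠀⠀⣿⠒⠒⠒⠿⠀⠀
⠀⠀⠀⠀⠀⠀⠀⠀⠀
⠀⠀⠀⠀⠀⠀⠀⠀⠀

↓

⠀⠀⣿⣿⠒⠒⠒⠴⠀
⠀⠀⠂⣿⠒⣿⠴⠂⠀
⠀⠀⠴⠒⠒⠴⣿⠒⠀
⠀⠀⠂⠒⠒⠂⣿⠒⠀
⠀⠀⣿⠒⣾⠴⣿⠀⠀
⠀⠀⣿⠒⠒⠒⠿⠀⠀
⠀⠀⠒⠂⠒⠂⠿⠀⠀
⠀⠀⠀⠀⠀⠀⠀⠀⠀
⠀⠀⠀⠀⠀⠀⠀⠀⠀

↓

⠀⠀⠂⣿⠒⣿⠴⠂⠀
⠀⠀⠴⠒⠒⠴⣿⠒⠀
⠀⠀⠂⠒⠒⠂⣿⠒⠀
⠀⠀⣿⠒⠂⠴⣿⠀⠀
⠀⠀⣿⠒⣾⠒⠿⠀⠀
⠀⠀⠒⠂⠒⠂⠿⠀⠀
⠀⠀⠒⠒⠂⠂⠴⠀⠀
⠀⠀⠀⠀⠀⠀⠀⠀⠀
⠀⠀⠀⠀⠀⠀⠀⠀⠀

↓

⠀⠀⠴⠒⠒⠴⣿⠒⠀
⠀⠀⠂⠒⠒⠂⣿⠒⠀
⠀⠀⣿⠒⠂⠴⣿⠀⠀
⠀⠀⣿⠒⠒⠒⠿⠀⠀
⠀⠀⠒⠂⣾⠂⠿⠀⠀
⠀⠀⠒⠒⠂⠂⠴⠀⠀
⠀⠀⠿⠒⠒⠂⣿⠀⠀
⠀⠀⠀⠀⠀⠀⠀⠀⠀
⠀⠀⠀⠀⠀⠀⠀⠀⠀

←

⠀⠀⠀⠴⠒⠒⠴⣿⠒
⠀⠀⠀⠂⠒⠒⠂⣿⠒
⠀⠀⠒⣿⠒⠂⠴⣿⠀
⠀⠀⣿⣿⠒⠒⠒⠿⠀
⠀⠀⠒⠒⣾⠒⠂⠿⠀
⠀⠀⠒⠒⠒⠂⠂⠴⠀
⠀⠀⣿⠿⠒⠒⠂⣿⠀
⠀⠀⠀⠀⠀⠀⠀⠀⠀
⠀⠀⠀⠀⠀⠀⠀⠀⠀

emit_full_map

⠀⠀⠀⠀⠀⠒⠂⠿⣿⠴
⠀⠀⠀⠀⠀⠿⠂⣿⠴⠂
⠀⠀⠀⠀⠀⠒⠒⠂⠂⣿
⠀⠀⠀⠀⠀⠂⠒⣿⣿⠂
⠀⠀⠀⠀⠀⠒⠒⠒⠿⠂
⠀⠀⠀⠀⠂⠂⠂⣿⠒⠿
⠀⠀⠀⠂⠂⠒⣿⠒⣿⠒
⠀⠀⠀⠂⣿⠒⣿⠒⠿⠒
⠀⠀⠀⠴⠂⠒⠒⠴⠂⠿
⠀⠀⠴⠒⠴⠂⠿⠴⠿⠿
⠀⠀⣿⠂⠒⣿⠒⠿⠒⠀
⠀⠀⠒⠒⣿⠒⠒⠂⠀⠀
⠀⠀⠒⠒⠒⠴⠒⠒⠀⠀
⠀⠀⠒⠿⣿⠒⣿⣿⠀⠀
⠀⠀⠂⠒⣿⠂⠿⠀⠀⠀
⠀⠀⠒⠂⠒⠒⠂⠀⠀⠀
⠀⠀⣿⠒⠒⠒⠂⠀⠀⠀
⠀⠀⠂⠂⠂⠒⠒⠀⠀⠀
⠀⠀⠒⠒⣿⠒⠿⠀⠀⠀
⠀⠒⣿⠒⠒⠒⠒⠀⠀⠀
⠀⣿⣿⠒⠒⠒⠴⠀⠀⠀
⠀⠂⣿⠒⣿⠴⠂⠀⠀⠀
⠀⠴⠒⠒⠴⣿⠒⠀⠀⠀
⠀⠂⠒⠒⠂⣿⠒⠀⠀⠀
⠒⣿⠒⠂⠴⣿⠀⠀⠀⠀
⣿⣿⠒⠒⠒⠿⠀⠀⠀⠀
⠒⠒⣾⠒⠂⠿⠀⠀⠀⠀
⠒⠒⠒⠂⠂⠴⠀⠀⠀⠀
⣿⠿⠒⠒⠂⣿⠀⠀⠀⠀

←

⠀⠀⠀⠀⠴⠒⠒⠴⣿
⠀⠀⠀⠀⠂⠒⠒⠂⣿
⠀⠀⣿⠒⣿⠒⠂⠴⣿
⠀⠀⠿⣿⣿⠒⠒⠒⠿
⠀⠀⣿⠒⣾⠂⠒⠂⠿
⠀⠀⠒⠒⠒⠒⠂⠂⠴
⠀⠀⠒⣿⠿⠒⠒⠂⣿
⠀⠀⠀⠀⠀⠀⠀⠀⠀
⠀⠀⠀⠀⠀⠀⠀⠀⠀

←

⠀⠀⠀⠀⠀⠴⠒⠒⠴
⠀⠀⠀⠀⠀⠂⠒⠒⠂
⠀⠀⠴⣿⠒⣿⠒⠂⠴
⠀⠀⠿⠿⣿⣿⠒⠒⠒
⠀⠀⠒⣿⣾⠒⠂⠒⠂
⠀⠀⣿⠒⠒⠒⠒⠂⠂
⠀⠀⠂⠒⣿⠿⠒⠒⠂
⠀⠀⠀⠀⠀⠀⠀⠀⠀
⠀⠀⠀⠀⠀⠀⠀⠀⠀

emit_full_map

⠀⠀⠀⠀⠀⠀⠀⠒⠂⠿⣿⠴
⠀⠀⠀⠀⠀⠀⠀⠿⠂⣿⠴⠂
⠀⠀⠀⠀⠀⠀⠀⠒⠒⠂⠂⣿
⠀⠀⠀⠀⠀⠀⠀⠂⠒⣿⣿⠂
⠀⠀⠀⠀⠀⠀⠀⠒⠒⠒⠿⠂
⠀⠀⠀⠀⠀⠀⠂⠂⠂⣿⠒⠿
⠀⠀⠀⠀⠀⠂⠂⠒⣿⠒⣿⠒
⠀⠀⠀⠀⠀⠂⣿⠒⣿⠒⠿⠒
⠀⠀⠀⠀⠀⠴⠂⠒⠒⠴⠂⠿
⠀⠀⠀⠀⠴⠒⠴⠂⠿⠴⠿⠿
⠀⠀⠀⠀⣿⠂⠒⣿⠒⠿⠒⠀
⠀⠀⠀⠀⠒⠒⣿⠒⠒⠂⠀⠀
⠀⠀⠀⠀⠒⠒⠒⠴⠒⠒⠀⠀
⠀⠀⠀⠀⠒⠿⣿⠒⣿⣿⠀⠀
⠀⠀⠀⠀⠂⠒⣿⠂⠿⠀⠀⠀
⠀⠀⠀⠀⠒⠂⠒⠒⠂⠀⠀⠀
⠀⠀⠀⠀⣿⠒⠒⠒⠂⠀⠀⠀
⠀⠀⠀⠀⠂⠂⠂⠒⠒⠀⠀⠀
⠀⠀⠀⠀⠒⠒⣿⠒⠿⠀⠀⠀
⠀⠀⠀⠒⣿⠒⠒⠒⠒⠀⠀⠀
⠀⠀⠀⣿⣿⠒⠒⠒⠴⠀⠀⠀
⠀⠀⠀⠂⣿⠒⣿⠴⠂⠀⠀⠀
⠀⠀⠀⠴⠒⠒⠴⣿⠒⠀⠀⠀
⠀⠀⠀⠂⠒⠒⠂⣿⠒⠀⠀⠀
⠴⣿⠒⣿⠒⠂⠴⣿⠀⠀⠀⠀
⠿⠿⣿⣿⠒⠒⠒⠿⠀⠀⠀⠀
⠒⣿⣾⠒⠂⠒⠂⠿⠀⠀⠀⠀
⣿⠒⠒⠒⠒⠂⠂⠴⠀⠀⠀⠀
⠂⠒⣿⠿⠒⠒⠂⣿⠀⠀⠀⠀


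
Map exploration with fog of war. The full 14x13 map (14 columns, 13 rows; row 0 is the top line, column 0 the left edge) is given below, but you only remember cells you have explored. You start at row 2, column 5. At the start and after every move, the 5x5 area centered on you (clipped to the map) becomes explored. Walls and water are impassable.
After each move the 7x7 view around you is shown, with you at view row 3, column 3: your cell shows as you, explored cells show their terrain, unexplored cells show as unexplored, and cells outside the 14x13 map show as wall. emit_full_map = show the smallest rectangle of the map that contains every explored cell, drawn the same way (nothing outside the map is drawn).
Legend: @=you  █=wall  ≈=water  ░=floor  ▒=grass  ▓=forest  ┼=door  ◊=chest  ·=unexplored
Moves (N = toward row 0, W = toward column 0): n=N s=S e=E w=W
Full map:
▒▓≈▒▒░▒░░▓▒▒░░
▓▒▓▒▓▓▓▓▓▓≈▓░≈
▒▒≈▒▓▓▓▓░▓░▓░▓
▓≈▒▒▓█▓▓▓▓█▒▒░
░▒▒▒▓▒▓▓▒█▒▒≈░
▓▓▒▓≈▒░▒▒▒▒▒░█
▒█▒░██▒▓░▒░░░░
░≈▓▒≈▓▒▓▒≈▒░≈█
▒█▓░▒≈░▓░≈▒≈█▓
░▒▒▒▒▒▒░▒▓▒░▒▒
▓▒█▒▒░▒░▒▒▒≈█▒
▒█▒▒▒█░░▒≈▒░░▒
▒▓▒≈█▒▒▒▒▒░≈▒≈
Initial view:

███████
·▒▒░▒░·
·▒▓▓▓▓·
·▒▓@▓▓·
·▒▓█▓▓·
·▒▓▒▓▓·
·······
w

███████
·≈▒▒░▒░
·▓▒▓▓▓▓
·≈▒@▓▓▓
·▒▒▓█▓▓
·▒▒▓▒▓▓
·······

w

███████
·▓≈▒▒░▒
·▒▓▒▓▓▓
·▒≈@▓▓▓
·≈▒▒▓█▓
·▒▒▒▓▒▓
·······

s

·▓≈▒▒░▒
·▒▓▒▓▓▓
·▒≈▒▓▓▓
·≈▒@▓█▓
·▒▒▒▓▒▓
·▓▒▓≈▒·
·······

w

█·▓≈▒▒░
█▓▒▓▒▓▓
█▒▒≈▒▓▓
█▓≈@▒▓█
█░▒▒▒▓▒
█▓▓▒▓≈▒
█······

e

·▓≈▒▒░▒
▓▒▓▒▓▓▓
▒▒≈▒▓▓▓
▓≈▒@▓█▓
░▒▒▒▓▒▓
▓▓▒▓≈▒·
·······

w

█·▓≈▒▒░
█▓▒▓▒▓▓
█▒▒≈▒▓▓
█▓≈@▒▓█
█░▒▒▒▓▒
█▓▓▒▓≈▒
█······

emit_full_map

·▓≈▒▒░▒░
▓▒▓▒▓▓▓▓
▒▒≈▒▓▓▓▓
▓≈@▒▓█▓▓
░▒▒▒▓▒▓▓
▓▓▒▓≈▒··

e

·▓≈▒▒░▒
▓▒▓▒▓▓▓
▒▒≈▒▓▓▓
▓≈▒@▓█▓
░▒▒▒▓▒▓
▓▓▒▓≈▒·
·······

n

███████
·▓≈▒▒░▒
▓▒▓▒▓▓▓
▒▒≈@▓▓▓
▓≈▒▒▓█▓
░▒▒▒▓▒▓
▓▓▒▓≈▒·

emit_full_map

·▓≈▒▒░▒░
▓▒▓▒▓▓▓▓
▒▒≈@▓▓▓▓
▓≈▒▒▓█▓▓
░▒▒▒▓▒▓▓
▓▓▒▓≈▒··


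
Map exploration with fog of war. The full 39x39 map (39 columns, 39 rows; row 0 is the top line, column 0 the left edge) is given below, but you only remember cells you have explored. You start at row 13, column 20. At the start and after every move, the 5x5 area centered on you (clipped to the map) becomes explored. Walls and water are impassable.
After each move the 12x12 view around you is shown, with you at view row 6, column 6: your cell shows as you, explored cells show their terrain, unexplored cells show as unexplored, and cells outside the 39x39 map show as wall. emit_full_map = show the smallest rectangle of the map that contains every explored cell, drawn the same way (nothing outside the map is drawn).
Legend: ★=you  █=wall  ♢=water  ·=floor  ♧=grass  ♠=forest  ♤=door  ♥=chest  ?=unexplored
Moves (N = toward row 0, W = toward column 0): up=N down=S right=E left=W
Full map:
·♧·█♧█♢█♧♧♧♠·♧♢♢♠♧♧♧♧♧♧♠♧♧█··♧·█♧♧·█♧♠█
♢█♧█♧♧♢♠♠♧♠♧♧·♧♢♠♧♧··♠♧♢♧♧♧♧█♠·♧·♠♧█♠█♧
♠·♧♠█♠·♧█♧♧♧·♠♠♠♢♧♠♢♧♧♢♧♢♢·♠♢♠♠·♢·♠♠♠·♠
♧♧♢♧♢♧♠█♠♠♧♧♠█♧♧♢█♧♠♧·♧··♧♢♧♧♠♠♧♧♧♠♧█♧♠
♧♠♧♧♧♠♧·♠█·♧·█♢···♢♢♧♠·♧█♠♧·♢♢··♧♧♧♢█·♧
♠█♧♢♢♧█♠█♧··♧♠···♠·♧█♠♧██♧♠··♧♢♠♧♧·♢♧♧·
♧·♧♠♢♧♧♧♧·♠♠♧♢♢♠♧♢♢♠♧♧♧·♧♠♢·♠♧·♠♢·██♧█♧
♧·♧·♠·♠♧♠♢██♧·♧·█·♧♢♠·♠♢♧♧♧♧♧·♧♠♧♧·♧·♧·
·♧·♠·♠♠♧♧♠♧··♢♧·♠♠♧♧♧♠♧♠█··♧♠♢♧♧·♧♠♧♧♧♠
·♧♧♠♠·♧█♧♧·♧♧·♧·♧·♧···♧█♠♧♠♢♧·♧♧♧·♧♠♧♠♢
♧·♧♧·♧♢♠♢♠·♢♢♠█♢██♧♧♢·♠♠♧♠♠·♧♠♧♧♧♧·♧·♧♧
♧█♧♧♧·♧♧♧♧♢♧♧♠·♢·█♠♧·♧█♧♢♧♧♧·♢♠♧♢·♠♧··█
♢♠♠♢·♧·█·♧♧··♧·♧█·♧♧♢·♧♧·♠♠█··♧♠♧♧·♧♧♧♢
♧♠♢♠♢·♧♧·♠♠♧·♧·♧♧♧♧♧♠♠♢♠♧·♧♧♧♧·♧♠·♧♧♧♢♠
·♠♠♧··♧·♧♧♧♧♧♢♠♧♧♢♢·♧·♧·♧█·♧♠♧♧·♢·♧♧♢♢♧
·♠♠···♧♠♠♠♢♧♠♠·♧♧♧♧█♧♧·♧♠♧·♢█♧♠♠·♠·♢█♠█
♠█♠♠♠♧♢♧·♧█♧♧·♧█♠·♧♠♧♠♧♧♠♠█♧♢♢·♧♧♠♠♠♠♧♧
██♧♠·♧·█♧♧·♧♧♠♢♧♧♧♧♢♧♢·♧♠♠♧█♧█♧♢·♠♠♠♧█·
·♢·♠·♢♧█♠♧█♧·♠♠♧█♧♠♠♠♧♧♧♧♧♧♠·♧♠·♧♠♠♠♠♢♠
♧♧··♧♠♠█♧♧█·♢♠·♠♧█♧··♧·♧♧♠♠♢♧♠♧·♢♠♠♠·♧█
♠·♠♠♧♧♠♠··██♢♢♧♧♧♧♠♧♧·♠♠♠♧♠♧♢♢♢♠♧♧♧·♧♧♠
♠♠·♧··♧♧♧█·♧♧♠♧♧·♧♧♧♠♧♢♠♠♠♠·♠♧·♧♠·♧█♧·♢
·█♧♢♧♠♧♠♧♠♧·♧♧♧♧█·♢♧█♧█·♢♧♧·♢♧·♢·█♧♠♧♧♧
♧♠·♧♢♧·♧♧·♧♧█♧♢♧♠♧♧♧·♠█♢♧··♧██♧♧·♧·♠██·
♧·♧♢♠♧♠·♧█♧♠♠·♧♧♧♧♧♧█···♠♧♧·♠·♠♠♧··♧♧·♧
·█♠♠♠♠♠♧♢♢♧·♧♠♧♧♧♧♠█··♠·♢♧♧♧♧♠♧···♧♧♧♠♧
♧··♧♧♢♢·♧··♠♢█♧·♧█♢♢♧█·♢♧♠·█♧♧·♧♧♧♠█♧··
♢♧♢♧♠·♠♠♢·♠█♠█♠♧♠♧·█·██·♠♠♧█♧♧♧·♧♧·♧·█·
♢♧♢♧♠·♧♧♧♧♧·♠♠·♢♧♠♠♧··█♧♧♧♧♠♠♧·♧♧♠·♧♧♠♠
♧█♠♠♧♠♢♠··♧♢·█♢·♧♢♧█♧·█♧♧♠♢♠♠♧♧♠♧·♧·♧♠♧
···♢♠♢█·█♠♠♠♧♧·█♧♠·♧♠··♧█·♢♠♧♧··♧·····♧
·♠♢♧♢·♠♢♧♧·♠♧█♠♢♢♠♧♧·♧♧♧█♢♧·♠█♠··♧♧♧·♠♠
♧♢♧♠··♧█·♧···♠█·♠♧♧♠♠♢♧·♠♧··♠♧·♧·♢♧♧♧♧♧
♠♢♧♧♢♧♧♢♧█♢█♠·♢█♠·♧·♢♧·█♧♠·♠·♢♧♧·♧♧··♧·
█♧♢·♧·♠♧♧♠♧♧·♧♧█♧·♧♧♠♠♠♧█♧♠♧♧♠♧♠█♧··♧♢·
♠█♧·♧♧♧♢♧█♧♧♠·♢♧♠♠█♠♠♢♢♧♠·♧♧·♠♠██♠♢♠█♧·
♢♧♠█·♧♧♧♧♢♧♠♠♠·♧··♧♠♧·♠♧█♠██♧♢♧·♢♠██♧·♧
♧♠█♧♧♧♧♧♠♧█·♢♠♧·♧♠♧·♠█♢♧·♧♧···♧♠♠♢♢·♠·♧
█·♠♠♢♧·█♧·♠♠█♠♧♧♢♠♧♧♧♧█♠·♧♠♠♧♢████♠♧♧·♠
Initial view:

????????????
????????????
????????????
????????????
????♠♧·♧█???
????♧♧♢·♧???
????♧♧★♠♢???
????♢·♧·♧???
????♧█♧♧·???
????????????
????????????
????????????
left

????????????
????????????
????????????
????????????
????█♠♧·♧█??
????·♧♧♢·♧??
????♧♧★♠♠♢??
????♢♢·♧·♧??
????♧♧█♧♧·??
????????????
????????????
????????????

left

????????????
????????????
????????????
????????????
????·█♠♧·♧█?
????█·♧♧♢·♧?
????♧♧★♧♠♠♢?
????♧♢♢·♧·♧?
????♧♧♧█♧♧·?
????????????
????????????
????????????

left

????????????
????????????
????????????
????????????
????♢·█♠♧·♧█
????♧█·♧♧♢·♧
????♧♧★♧♧♠♠♢
????♧♧♢♢·♧·♧
????♧♧♧♧█♧♧·
????????????
????????????
????????????

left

????????????
????????????
????????????
????????????
????·♢·█♠♧·♧
????·♧█·♧♧♢·
????·♧★♧♧♧♠♠
????♠♧♧♢♢·♧·
????·♧♧♧♧█♧♧
????????????
????????????
????????????

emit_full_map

·♢·█♠♧·♧█
·♧█·♧♧♢·♧
·♧★♧♧♧♠♠♢
♠♧♧♢♢·♧·♧
·♧♧♧♧█♧♧·

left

????????????
????????????
????????????
????????????
????♠·♢·█♠♧·
????♧·♧█·♧♧♢
????♧·★♧♧♧♧♠
????♢♠♧♧♢♢·♧
????♠·♧♧♧♧█♧
????????????
????????????
????????????

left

????????????
????????????
????????????
????????????
????♧♠·♢·█♠♧
????·♧·♧█·♧♧
????·♧★♧♧♧♧♧
????♧♢♠♧♧♢♢·
????♠♠·♧♧♧♧█
????????????
????????????
????????????

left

????????????
????????????
????????????
????????????
????♧♧♠·♢·█♠
????··♧·♧█·♧
????♧·★·♧♧♧♧
????♧♧♢♠♧♧♢♢
????♧♠♠·♧♧♧♧
????????????
????????????
????????????

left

????????????
????????????
????????????
????????????
????♢♧♧♠·♢·█
????♧··♧·♧█·
????♠♧★♧·♧♧♧
????♧♧♧♢♠♧♧♢
????♢♧♠♠·♧♧♧
????????????
????????????
????????????

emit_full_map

♢♧♧♠·♢·█♠♧·♧█
♧··♧·♧█·♧♧♢·♧
♠♧★♧·♧♧♧♧♧♠♠♢
♧♧♧♢♠♧♧♢♢·♧·♧
♢♧♠♠·♧♧♧♧█♧♧·

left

????????????
????????????
????????????
????????????
????♧♢♧♧♠·♢·
????♧♧··♧·♧█
????♠♠★·♧·♧♧
????♧♧♧♧♢♠♧♧
????♠♢♧♠♠·♧♧
????????????
????????????
????????????

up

????????????
????????????
????????????
????????????
????♠·♢♢♠???
????♧♢♧♧♠·♢·
????♧♧★·♧·♧█
????♠♠♧·♧·♧♧
????♧♧♧♧♢♠♧♧
????♠♢♧♠♠·♧♧
????????????
????????????

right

????????????
????????????
????????????
????????????
???♠·♢♢♠█???
???♧♢♧♧♠·♢·█
???♧♧·★♧·♧█·
???♠♠♧·♧·♧♧♧
???♧♧♧♧♢♠♧♧♢
???♠♢♧♠♠·♧♧♧
????????????
????????????

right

????????????
????????????
????????????
????????????
??♠·♢♢♠█♢???
??♧♢♧♧♠·♢·█♠
??♧♧··★·♧█·♧
??♠♠♧·♧·♧♧♧♧
??♧♧♧♧♢♠♧♧♢♢
??♠♢♧♠♠·♧♧♧♧
????????????
????????????

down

????????????
????????????
????????????
??♠·♢♢♠█♢???
??♧♢♧♧♠·♢·█♠
??♧♧··♧·♧█·♧
??♠♠♧·★·♧♧♧♧
??♧♧♧♧♢♠♧♧♢♢
??♠♢♧♠♠·♧♧♧♧
????????????
????????????
????????????

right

????????????
????????????
????????????
?♠·♢♢♠█♢????
?♧♢♧♧♠·♢·█♠♧
?♧♧··♧·♧█·♧♧
?♠♠♧·♧★♧♧♧♧♧
?♧♧♧♧♢♠♧♧♢♢·
?♠♢♧♠♠·♧♧♧♧█
????????????
????????????
????????????

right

????????????
????????????
????????????
♠·♢♢♠█♢?????
♧♢♧♧♠·♢·█♠♧·
♧♧··♧·♧█·♧♧♢
♠♠♧·♧·★♧♧♧♧♠
♧♧♧♧♢♠♧♧♢♢·♧
♠♢♧♠♠·♧♧♧♧█♧
????????????
????????????
????????????

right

????????????
????????????
????????????
·♢♢♠█♢??????
♢♧♧♠·♢·█♠♧·♧
♧··♧·♧█·♧♧♢·
♠♧·♧·♧★♧♧♧♠♠
♧♧♧♢♠♧♧♢♢·♧·
♢♧♠♠·♧♧♧♧█♧♧
????????????
????????????
????????????

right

????????????
????????????
????????????
♢♢♠█♢???????
♧♧♠·♢·█♠♧·♧█
··♧·♧█·♧♧♢·♧
♧·♧·♧♧★♧♧♠♠♢
♧♧♢♠♧♧♢♢·♧·♧
♧♠♠·♧♧♧♧█♧♧·
????????????
????????????
????????????

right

????????????
????????????
????????????
♢♠█♢????????
♧♠·♢·█♠♧·♧█?
·♧·♧█·♧♧♢·♧?
·♧·♧♧♧★♧♠♠♢?
♧♢♠♧♧♢♢·♧·♧?
♠♠·♧♧♧♧█♧♧·?
????????????
????????????
????????????

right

????????????
????????????
????????????
♠█♢?????????
♠·♢·█♠♧·♧█??
♧·♧█·♧♧♢·♧??
♧·♧♧♧♧★♠♠♢??
♢♠♧♧♢♢·♧·♧??
♠·♧♧♧♧█♧♧·??
????????????
????????????
????????????

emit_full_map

♠·♢♢♠█♢???????
♧♢♧♧♠·♢·█♠♧·♧█
♧♧··♧·♧█·♧♧♢·♧
♠♠♧·♧·♧♧♧♧★♠♠♢
♧♧♧♧♢♠♧♧♢♢·♧·♧
♠♢♧♠♠·♧♧♧♧█♧♧·

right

????????????
????????????
????????????
█♢??????????
·♢·█♠♧·♧█???
·♧█·♧♧♢·♧???
·♧♧♧♧♧★♠♢???
♠♧♧♢♢·♧·♧???
·♧♧♧♧█♧♧·???
????????????
????????????
????????????

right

????????????
????????????
????????????
♢???????????
♢·█♠♧·♧█♧???
♧█·♧♧♢·♧♧???
♧♧♧♧♧♠★♢♠???
♧♧♢♢·♧·♧·???
♧♧♧♧█♧♧·♧???
????????????
????????????
????????????

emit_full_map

♠·♢♢♠█♢????????
♧♢♧♧♠·♢·█♠♧·♧█♧
♧♧··♧·♧█·♧♧♢·♧♧
♠♠♧·♧·♧♧♧♧♧♠★♢♠
♧♧♧♧♢♠♧♧♢♢·♧·♧·
♠♢♧♠♠·♧♧♧♧█♧♧·♧


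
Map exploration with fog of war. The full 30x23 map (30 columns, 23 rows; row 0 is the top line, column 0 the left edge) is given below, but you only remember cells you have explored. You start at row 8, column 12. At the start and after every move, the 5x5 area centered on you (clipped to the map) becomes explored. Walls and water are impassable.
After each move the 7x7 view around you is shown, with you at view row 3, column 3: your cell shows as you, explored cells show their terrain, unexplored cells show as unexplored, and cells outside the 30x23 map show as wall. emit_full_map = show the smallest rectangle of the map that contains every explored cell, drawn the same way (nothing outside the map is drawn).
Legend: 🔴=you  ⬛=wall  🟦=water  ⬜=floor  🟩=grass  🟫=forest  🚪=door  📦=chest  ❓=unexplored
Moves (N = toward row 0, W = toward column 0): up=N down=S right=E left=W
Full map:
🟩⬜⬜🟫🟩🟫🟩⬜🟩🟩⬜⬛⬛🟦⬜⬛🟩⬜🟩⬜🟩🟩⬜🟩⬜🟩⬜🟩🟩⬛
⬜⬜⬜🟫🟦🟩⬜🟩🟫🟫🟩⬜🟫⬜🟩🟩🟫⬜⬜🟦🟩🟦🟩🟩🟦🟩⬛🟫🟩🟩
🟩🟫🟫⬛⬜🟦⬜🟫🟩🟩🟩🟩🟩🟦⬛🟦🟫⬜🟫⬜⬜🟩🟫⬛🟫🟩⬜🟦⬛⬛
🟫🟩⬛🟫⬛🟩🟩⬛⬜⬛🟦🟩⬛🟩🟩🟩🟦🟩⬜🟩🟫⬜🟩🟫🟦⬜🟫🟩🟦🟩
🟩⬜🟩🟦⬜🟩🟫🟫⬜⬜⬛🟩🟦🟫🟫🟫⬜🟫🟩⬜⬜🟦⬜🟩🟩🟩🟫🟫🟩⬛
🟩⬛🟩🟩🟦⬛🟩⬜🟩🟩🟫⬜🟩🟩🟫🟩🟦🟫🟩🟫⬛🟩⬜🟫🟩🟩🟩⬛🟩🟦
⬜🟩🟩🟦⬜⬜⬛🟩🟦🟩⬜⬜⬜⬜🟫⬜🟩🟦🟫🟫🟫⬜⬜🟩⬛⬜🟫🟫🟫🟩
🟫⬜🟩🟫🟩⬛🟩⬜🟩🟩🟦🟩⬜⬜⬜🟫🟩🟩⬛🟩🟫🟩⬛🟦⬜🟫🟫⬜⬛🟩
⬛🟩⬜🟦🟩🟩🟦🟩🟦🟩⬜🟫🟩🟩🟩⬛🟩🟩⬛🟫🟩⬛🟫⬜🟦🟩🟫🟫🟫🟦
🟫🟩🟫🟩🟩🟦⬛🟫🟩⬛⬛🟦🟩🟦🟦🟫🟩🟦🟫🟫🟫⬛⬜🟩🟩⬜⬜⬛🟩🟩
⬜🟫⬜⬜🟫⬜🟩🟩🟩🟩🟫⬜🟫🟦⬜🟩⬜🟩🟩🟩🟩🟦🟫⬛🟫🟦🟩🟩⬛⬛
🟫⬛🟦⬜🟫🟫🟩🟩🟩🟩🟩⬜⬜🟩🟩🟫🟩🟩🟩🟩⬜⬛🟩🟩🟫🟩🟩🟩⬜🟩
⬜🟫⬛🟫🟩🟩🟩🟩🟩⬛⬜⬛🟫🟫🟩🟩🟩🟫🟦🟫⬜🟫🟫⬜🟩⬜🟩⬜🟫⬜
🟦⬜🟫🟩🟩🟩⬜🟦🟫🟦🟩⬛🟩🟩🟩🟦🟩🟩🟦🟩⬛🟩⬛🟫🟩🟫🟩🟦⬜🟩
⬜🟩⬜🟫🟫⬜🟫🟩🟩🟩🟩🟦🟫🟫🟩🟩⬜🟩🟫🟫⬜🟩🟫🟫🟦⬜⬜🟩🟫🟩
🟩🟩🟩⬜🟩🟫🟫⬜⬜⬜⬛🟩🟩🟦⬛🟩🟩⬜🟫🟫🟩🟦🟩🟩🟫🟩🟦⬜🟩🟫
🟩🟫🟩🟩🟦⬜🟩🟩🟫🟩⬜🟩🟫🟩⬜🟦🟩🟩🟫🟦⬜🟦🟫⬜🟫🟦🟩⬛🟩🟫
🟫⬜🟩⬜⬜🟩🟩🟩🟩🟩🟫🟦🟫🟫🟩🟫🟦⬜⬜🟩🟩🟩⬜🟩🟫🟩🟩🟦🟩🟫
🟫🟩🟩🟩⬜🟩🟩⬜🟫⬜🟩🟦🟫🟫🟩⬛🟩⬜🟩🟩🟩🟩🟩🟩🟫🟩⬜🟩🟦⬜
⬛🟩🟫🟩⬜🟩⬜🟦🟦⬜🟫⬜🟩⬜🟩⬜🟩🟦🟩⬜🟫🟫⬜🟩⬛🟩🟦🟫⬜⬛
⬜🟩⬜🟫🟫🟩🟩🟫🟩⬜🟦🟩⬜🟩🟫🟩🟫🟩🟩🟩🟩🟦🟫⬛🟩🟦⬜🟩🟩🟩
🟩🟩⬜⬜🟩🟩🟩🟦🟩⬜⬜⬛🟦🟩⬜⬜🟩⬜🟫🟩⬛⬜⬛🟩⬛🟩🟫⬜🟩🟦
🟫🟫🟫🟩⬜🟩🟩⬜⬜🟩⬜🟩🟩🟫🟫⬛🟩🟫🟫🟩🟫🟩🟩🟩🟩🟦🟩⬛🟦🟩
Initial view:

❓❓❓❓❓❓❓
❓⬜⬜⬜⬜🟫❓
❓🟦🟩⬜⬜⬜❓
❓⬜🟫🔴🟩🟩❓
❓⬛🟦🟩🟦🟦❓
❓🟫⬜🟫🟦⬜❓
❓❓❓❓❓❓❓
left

❓❓❓❓❓❓❓
❓🟩⬜⬜⬜⬜🟫
❓🟩🟦🟩⬜⬜⬜
❓🟩⬜🔴🟩🟩🟩
❓⬛⬛🟦🟩🟦🟦
❓🟩🟫⬜🟫🟦⬜
❓❓❓❓❓❓❓

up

❓❓❓❓❓❓❓
❓🟩🟫⬜🟩🟩❓
❓🟩⬜⬜⬜⬜🟫
❓🟩🟦🔴⬜⬜⬜
❓🟩⬜🟫🟩🟩🟩
❓⬛⬛🟦🟩🟦🟦
❓🟩🟫⬜🟫🟦⬜

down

❓🟩🟫⬜🟩🟩❓
❓🟩⬜⬜⬜⬜🟫
❓🟩🟦🟩⬜⬜⬜
❓🟩⬜🔴🟩🟩🟩
❓⬛⬛🟦🟩🟦🟦
❓🟩🟫⬜🟫🟦⬜
❓❓❓❓❓❓❓

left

❓❓🟩🟫⬜🟩🟩
❓🟦🟩⬜⬜⬜⬜
❓🟩🟩🟦🟩⬜⬜
❓🟦🟩🔴🟫🟩🟩
❓🟩⬛⬛🟦🟩🟦
❓🟩🟩🟫⬜🟫🟦
❓❓❓❓❓❓❓

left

❓❓❓🟩🟫⬜🟩
❓🟩🟦🟩⬜⬜⬜
❓⬜🟩🟩🟦🟩⬜
❓🟩🟦🔴⬜🟫🟩
❓🟫🟩⬛⬛🟦🟩
❓🟩🟩🟩🟫⬜🟫
❓❓❓❓❓❓❓

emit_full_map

❓❓🟩🟫⬜🟩🟩❓
🟩🟦🟩⬜⬜⬜⬜🟫
⬜🟩🟩🟦🟩⬜⬜⬜
🟩🟦🔴⬜🟫🟩🟩🟩
🟫🟩⬛⬛🟦🟩🟦🟦
🟩🟩🟩🟫⬜🟫🟦⬜

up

❓❓❓❓❓❓❓
❓⬜🟩🟩🟫⬜🟩
❓🟩🟦🟩⬜⬜⬜
❓⬜🟩🔴🟦🟩⬜
❓🟩🟦🟩⬜🟫🟩
❓🟫🟩⬛⬛🟦🟩
❓🟩🟩🟩🟫⬜🟫

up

❓❓❓❓❓❓❓
❓🟫⬜⬜⬛🟩❓
❓⬜🟩🟩🟫⬜🟩
❓🟩🟦🔴⬜⬜⬜
❓⬜🟩🟩🟦🟩⬜
❓🟩🟦🟩⬜🟫🟩
❓🟫🟩⬛⬛🟦🟩

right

❓❓❓❓❓❓❓
🟫⬜⬜⬛🟩🟦❓
⬜🟩🟩🟫⬜🟩🟩
🟩🟦🟩🔴⬜⬜⬜
⬜🟩🟩🟦🟩⬜⬜
🟩🟦🟩⬜🟫🟩🟩
🟫🟩⬛⬛🟦🟩🟦

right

❓❓❓❓❓❓❓
⬜⬜⬛🟩🟦🟫❓
🟩🟩🟫⬜🟩🟩❓
🟦🟩⬜🔴⬜⬜🟫
🟩🟩🟦🟩⬜⬜⬜
🟦🟩⬜🟫🟩🟩🟩
🟩⬛⬛🟦🟩🟦🟦

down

⬜⬜⬛🟩🟦🟫❓
🟩🟩🟫⬜🟩🟩❓
🟦🟩⬜⬜⬜⬜🟫
🟩🟩🟦🔴⬜⬜⬜
🟦🟩⬜🟫🟩🟩🟩
🟩⬛⬛🟦🟩🟦🟦
🟩🟩🟫⬜🟫🟦⬜

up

❓❓❓❓❓❓❓
⬜⬜⬛🟩🟦🟫❓
🟩🟩🟫⬜🟩🟩❓
🟦🟩⬜🔴⬜⬜🟫
🟩🟩🟦🟩⬜⬜⬜
🟦🟩⬜🟫🟩🟩🟩
🟩⬛⬛🟦🟩🟦🟦

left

❓❓❓❓❓❓❓
🟫⬜⬜⬛🟩🟦🟫
⬜🟩🟩🟫⬜🟩🟩
🟩🟦🟩🔴⬜⬜⬜
⬜🟩🟩🟦🟩⬜⬜
🟩🟦🟩⬜🟫🟩🟩
🟫🟩⬛⬛🟦🟩🟦

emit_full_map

🟫⬜⬜⬛🟩🟦🟫❓
⬜🟩🟩🟫⬜🟩🟩❓
🟩🟦🟩🔴⬜⬜⬜🟫
⬜🟩🟩🟦🟩⬜⬜⬜
🟩🟦🟩⬜🟫🟩🟩🟩
🟫🟩⬛⬛🟦🟩🟦🟦
🟩🟩🟩🟫⬜🟫🟦⬜

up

❓❓❓❓❓❓❓
❓⬜⬛🟦🟩⬛❓
🟫⬜⬜⬛🟩🟦🟫
⬜🟩🟩🔴⬜🟩🟩
🟩🟦🟩⬜⬜⬜⬜
⬜🟩🟩🟦🟩⬜⬜
🟩🟦🟩⬜🟫🟩🟩

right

❓❓❓❓❓❓❓
⬜⬛🟦🟩⬛🟩❓
⬜⬜⬛🟩🟦🟫❓
🟩🟩🟫🔴🟩🟩❓
🟦🟩⬜⬜⬜⬜🟫
🟩🟩🟦🟩⬜⬜⬜
🟦🟩⬜🟫🟩🟩🟩

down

⬜⬛🟦🟩⬛🟩❓
⬜⬜⬛🟩🟦🟫❓
🟩🟩🟫⬜🟩🟩❓
🟦🟩⬜🔴⬜⬜🟫
🟩🟩🟦🟩⬜⬜⬜
🟦🟩⬜🟫🟩🟩🟩
🟩⬛⬛🟦🟩🟦🟦

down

⬜⬜⬛🟩🟦🟫❓
🟩🟩🟫⬜🟩🟩❓
🟦🟩⬜⬜⬜⬜🟫
🟩🟩🟦🔴⬜⬜⬜
🟦🟩⬜🟫🟩🟩🟩
🟩⬛⬛🟦🟩🟦🟦
🟩🟩🟫⬜🟫🟦⬜

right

⬜⬛🟩🟦🟫❓❓
🟩🟫⬜🟩🟩🟫❓
🟩⬜⬜⬜⬜🟫❓
🟩🟦🟩🔴⬜⬜❓
🟩⬜🟫🟩🟩🟩❓
⬛⬛🟦🟩🟦🟦❓
🟩🟫⬜🟫🟦⬜❓

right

⬛🟩🟦🟫❓❓❓
🟫⬜🟩🟩🟫🟩❓
⬜⬜⬜⬜🟫⬜❓
🟦🟩⬜🔴⬜🟫❓
⬜🟫🟩🟩🟩⬛❓
⬛🟦🟩🟦🟦🟫❓
🟫⬜🟫🟦⬜❓❓

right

🟩🟦🟫❓❓❓❓
⬜🟩🟩🟫🟩🟦❓
⬜⬜⬜🟫⬜🟩❓
🟩⬜⬜🔴🟫🟩❓
🟫🟩🟩🟩⬛🟩❓
🟦🟩🟦🟦🟫🟩❓
⬜🟫🟦⬜❓❓❓

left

⬛🟩🟦🟫❓❓❓
🟫⬜🟩🟩🟫🟩🟦
⬜⬜⬜⬜🟫⬜🟩
🟦🟩⬜🔴⬜🟫🟩
⬜🟫🟩🟩🟩⬛🟩
⬛🟦🟩🟦🟦🟫🟩
🟫⬜🟫🟦⬜❓❓

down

🟫⬜🟩🟩🟫🟩🟦
⬜⬜⬜⬜🟫⬜🟩
🟦🟩⬜⬜⬜🟫🟩
⬜🟫🟩🔴🟩⬛🟩
⬛🟦🟩🟦🟦🟫🟩
🟫⬜🟫🟦⬜🟩❓
❓❓❓❓❓❓❓

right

⬜🟩🟩🟫🟩🟦❓
⬜⬜⬜🟫⬜🟩❓
🟩⬜⬜⬜🟫🟩❓
🟫🟩🟩🔴⬛🟩❓
🟦🟩🟦🟦🟫🟩❓
⬜🟫🟦⬜🟩⬜❓
❓❓❓❓❓❓❓

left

🟫⬜🟩🟩🟫🟩🟦
⬜⬜⬜⬜🟫⬜🟩
🟦🟩⬜⬜⬜🟫🟩
⬜🟫🟩🔴🟩⬛🟩
⬛🟦🟩🟦🟦🟫🟩
🟫⬜🟫🟦⬜🟩⬜
❓❓❓❓❓❓❓

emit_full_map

❓⬜⬛🟦🟩⬛🟩❓❓❓
🟫⬜⬜⬛🟩🟦🟫❓❓❓
⬜🟩🟩🟫⬜🟩🟩🟫🟩🟦
🟩🟦🟩⬜⬜⬜⬜🟫⬜🟩
⬜🟩🟩🟦🟩⬜⬜⬜🟫🟩
🟩🟦🟩⬜🟫🟩🔴🟩⬛🟩
🟫🟩⬛⬛🟦🟩🟦🟦🟫🟩
🟩🟩🟩🟫⬜🟫🟦⬜🟩⬜

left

🟩🟫⬜🟩🟩🟫🟩
🟩⬜⬜⬜⬜🟫⬜
🟩🟦🟩⬜⬜⬜🟫
🟩⬜🟫🔴🟩🟩⬛
⬛⬛🟦🟩🟦🟦🟫
🟩🟫⬜🟫🟦⬜🟩
❓❓❓❓❓❓❓

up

⬜⬛🟩🟦🟫❓❓
🟩🟫⬜🟩🟩🟫🟩
🟩⬜⬜⬜⬜🟫⬜
🟩🟦🟩🔴⬜⬜🟫
🟩⬜🟫🟩🟩🟩⬛
⬛⬛🟦🟩🟦🟦🟫
🟩🟫⬜🟫🟦⬜🟩

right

⬛🟩🟦🟫❓❓❓
🟫⬜🟩🟩🟫🟩🟦
⬜⬜⬜⬜🟫⬜🟩
🟦🟩⬜🔴⬜🟫🟩
⬜🟫🟩🟩🟩⬛🟩
⬛🟦🟩🟦🟦🟫🟩
🟫⬜🟫🟦⬜🟩⬜

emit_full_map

❓⬜⬛🟦🟩⬛🟩❓❓❓
🟫⬜⬜⬛🟩🟦🟫❓❓❓
⬜🟩🟩🟫⬜🟩🟩🟫🟩🟦
🟩🟦🟩⬜⬜⬜⬜🟫⬜🟩
⬜🟩🟩🟦🟩⬜🔴⬜🟫🟩
🟩🟦🟩⬜🟫🟩🟩🟩⬛🟩
🟫🟩⬛⬛🟦🟩🟦🟦🟫🟩
🟩🟩🟩🟫⬜🟫🟦⬜🟩⬜
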